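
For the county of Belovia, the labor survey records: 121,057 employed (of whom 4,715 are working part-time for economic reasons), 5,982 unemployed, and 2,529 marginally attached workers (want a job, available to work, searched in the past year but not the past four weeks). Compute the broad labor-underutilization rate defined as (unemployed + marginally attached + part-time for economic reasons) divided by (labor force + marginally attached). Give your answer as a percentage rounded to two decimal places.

Labor force = 121,057 + 5,982 = 127,039.
Numerator = 5,982 + 2,529 + 4,715 = 13,226.
Denominator = 127,039 + 2,529 = 129,568.
Broad rate = 13,226 / 129,568 = 10.21%.

Broad underutilization rate ≈ 10.21%.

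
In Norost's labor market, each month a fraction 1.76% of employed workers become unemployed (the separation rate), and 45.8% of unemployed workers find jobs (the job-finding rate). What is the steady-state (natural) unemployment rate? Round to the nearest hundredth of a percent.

At steady state the flows balance: s·E = f·U, so U/(E+U) = s/(s+f).
u* = 1.76 / (1.76 + 45.8) = 1.76 / 47.56 = 3.70%.

Steady-state unemployment rate ≈ 3.70%.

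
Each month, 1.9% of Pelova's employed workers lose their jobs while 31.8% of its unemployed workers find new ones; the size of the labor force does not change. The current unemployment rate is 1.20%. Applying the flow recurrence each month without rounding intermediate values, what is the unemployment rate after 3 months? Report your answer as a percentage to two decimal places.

With a fixed labor force, u_{t+1} = u_t + s·(1−u_t) − f·u_t = u_t·(1−s−f) + s.
Here 1−s−f = 0.663 and s = 0.019.
u_1 = 0.012000 × 0.663 + 0.019 = 0.026956.
u_2 = 0.026956 × 0.663 + 0.019 = 0.036872.
u_3 = 0.036872 × 0.663 + 0.019 = 0.043446.

Unemployment rate after three months ≈ 4.34%.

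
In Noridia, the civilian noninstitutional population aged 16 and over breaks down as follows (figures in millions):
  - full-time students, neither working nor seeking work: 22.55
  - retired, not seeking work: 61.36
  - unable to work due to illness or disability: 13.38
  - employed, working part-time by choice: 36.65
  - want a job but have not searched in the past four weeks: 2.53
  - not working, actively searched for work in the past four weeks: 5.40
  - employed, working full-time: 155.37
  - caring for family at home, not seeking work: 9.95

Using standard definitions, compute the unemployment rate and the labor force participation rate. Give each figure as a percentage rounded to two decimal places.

Unemployment rate ≈ 2.74%; labor force participation rate ≈ 64.27%.

Employed = 36.65 + 155.37 = 192.02 million.
Unemployed = 5.40 million.
Labor force = 192.02 + 5.40 = 197.42 million.
Not in labor force = 22.55 + 61.36 + 13.38 + 2.53 + 9.95 = 109.77 million (those not working and not actively searching are outside the labor force — including those who want a job but have given up searching).
Civilian working-age population = 197.42 + 109.77 = 307.19 million.
Unemployment rate = 5.40 / 197.42 = 2.74%.
Labor force participation rate = 197.42 / 307.19 = 64.27%.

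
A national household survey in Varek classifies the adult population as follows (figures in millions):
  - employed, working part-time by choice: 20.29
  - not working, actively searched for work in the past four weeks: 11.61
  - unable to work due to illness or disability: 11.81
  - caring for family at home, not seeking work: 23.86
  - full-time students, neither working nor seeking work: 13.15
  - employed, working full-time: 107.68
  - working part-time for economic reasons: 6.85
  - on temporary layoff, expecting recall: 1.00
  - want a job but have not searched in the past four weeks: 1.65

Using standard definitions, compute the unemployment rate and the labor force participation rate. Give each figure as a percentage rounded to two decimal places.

Unemployment rate ≈ 8.55%; labor force participation rate ≈ 74.50%.

Employed = 20.29 + 107.68 + 6.85 = 134.82 million (anyone who worked, including part-time for economic reasons, counts as employed).
Unemployed = 11.61 + 1.00 = 12.61 million (jobless and actively searching, or on temporary layoff).
Labor force = 134.82 + 12.61 = 147.43 million.
Not in labor force = 11.81 + 23.86 + 13.15 + 1.65 = 50.47 million (those not working and not actively searching are outside the labor force — including those who want a job but have given up searching).
Civilian working-age population = 147.43 + 50.47 = 197.90 million.
Unemployment rate = 12.61 / 147.43 = 8.55%.
Labor force participation rate = 147.43 / 197.90 = 74.50%.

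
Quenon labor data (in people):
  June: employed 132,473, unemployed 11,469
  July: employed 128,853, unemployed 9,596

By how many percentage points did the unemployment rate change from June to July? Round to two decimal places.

June: labor force = 132,473 + 11,469 = 143,942; u = 11,469/143,942 = 7.97%.
July: labor force = 128,853 + 9,596 = 138,449; u = 9,596/138,449 = 6.93%.
Change = 6.93% − 7.97% = −1.04 pp.

The unemployment rate changed by −1.04 percentage points.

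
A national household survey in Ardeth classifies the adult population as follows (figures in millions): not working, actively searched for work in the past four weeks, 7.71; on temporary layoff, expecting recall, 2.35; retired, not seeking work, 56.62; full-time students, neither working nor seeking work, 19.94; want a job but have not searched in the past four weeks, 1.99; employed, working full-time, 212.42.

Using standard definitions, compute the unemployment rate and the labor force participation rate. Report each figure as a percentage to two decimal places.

Unemployment rate ≈ 4.52%; labor force participation rate ≈ 73.91%.

Employed = 212.42 million.
Unemployed = 7.71 + 2.35 = 10.06 million (jobless and actively searching, or on temporary layoff).
Labor force = 212.42 + 10.06 = 222.48 million.
Not in labor force = 56.62 + 19.94 + 1.99 = 78.55 million (those not working and not actively searching are outside the labor force — including those who want a job but have given up searching).
Civilian working-age population = 222.48 + 78.55 = 301.03 million.
Unemployment rate = 10.06 / 222.48 = 4.52%.
Labor force participation rate = 222.48 / 301.03 = 73.91%.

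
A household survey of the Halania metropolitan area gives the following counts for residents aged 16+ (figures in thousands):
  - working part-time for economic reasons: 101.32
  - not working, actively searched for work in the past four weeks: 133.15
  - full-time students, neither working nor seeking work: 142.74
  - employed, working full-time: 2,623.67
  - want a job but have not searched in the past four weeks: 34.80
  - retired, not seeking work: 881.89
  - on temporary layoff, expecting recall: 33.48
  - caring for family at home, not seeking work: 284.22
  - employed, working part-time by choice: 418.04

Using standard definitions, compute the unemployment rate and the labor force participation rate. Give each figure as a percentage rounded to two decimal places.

Unemployment rate ≈ 5.03%; labor force participation rate ≈ 71.12%.

Employed = 101.32 + 2,623.67 + 418.04 = 3,143.03 thousand (anyone who worked, including part-time for economic reasons, counts as employed).
Unemployed = 133.15 + 33.48 = 166.63 thousand (jobless and actively searching, or on temporary layoff).
Labor force = 3,143.03 + 166.63 = 3,309.66 thousand.
Not in labor force = 142.74 + 34.80 + 881.89 + 284.22 = 1,343.65 thousand (those not working and not actively searching are outside the labor force — including those who want a job but have given up searching).
Civilian working-age population = 3,309.66 + 1,343.65 = 4,653.31 thousand.
Unemployment rate = 166.63 / 3,309.66 = 5.03%.
Labor force participation rate = 3,309.66 / 4,653.31 = 71.12%.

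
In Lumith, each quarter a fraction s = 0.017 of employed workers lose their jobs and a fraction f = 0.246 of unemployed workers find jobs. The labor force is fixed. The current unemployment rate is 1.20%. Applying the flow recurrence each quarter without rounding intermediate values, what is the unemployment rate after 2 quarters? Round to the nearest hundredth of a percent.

Unemployment rate after two quarters ≈ 3.60%.

With a fixed labor force, u_{t+1} = u_t + s·(1−u_t) − f·u_t = u_t·(1−s−f) + s.
Here 1−s−f = 0.737 and s = 0.017.
u_1 = 0.012000 × 0.737 + 0.017 = 0.025844.
u_2 = 0.025844 × 0.737 + 0.017 = 0.036047.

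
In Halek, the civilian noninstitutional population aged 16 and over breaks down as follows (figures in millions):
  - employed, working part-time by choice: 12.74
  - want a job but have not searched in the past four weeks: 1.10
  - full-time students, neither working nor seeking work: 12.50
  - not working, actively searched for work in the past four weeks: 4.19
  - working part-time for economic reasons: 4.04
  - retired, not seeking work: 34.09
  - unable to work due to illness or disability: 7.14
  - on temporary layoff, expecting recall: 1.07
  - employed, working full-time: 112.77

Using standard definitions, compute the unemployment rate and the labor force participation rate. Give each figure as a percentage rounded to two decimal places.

Unemployment rate ≈ 3.90%; labor force participation rate ≈ 71.09%.

Employed = 12.74 + 4.04 + 112.77 = 129.55 million (anyone who worked, including part-time for economic reasons, counts as employed).
Unemployed = 4.19 + 1.07 = 5.26 million (jobless and actively searching, or on temporary layoff).
Labor force = 129.55 + 5.26 = 134.81 million.
Not in labor force = 1.10 + 12.50 + 34.09 + 7.14 = 54.83 million (those not working and not actively searching are outside the labor force — including those who want a job but have given up searching).
Civilian working-age population = 134.81 + 54.83 = 189.64 million.
Unemployment rate = 5.26 / 134.81 = 3.90%.
Labor force participation rate = 134.81 / 189.64 = 71.09%.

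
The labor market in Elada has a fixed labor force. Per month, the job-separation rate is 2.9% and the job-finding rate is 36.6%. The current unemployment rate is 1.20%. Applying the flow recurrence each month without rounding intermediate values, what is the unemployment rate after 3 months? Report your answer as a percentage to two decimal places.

With a fixed labor force, u_{t+1} = u_t + s·(1−u_t) − f·u_t = u_t·(1−s−f) + s.
Here 1−s−f = 0.605 and s = 0.029.
u_1 = 0.012000 × 0.605 + 0.029 = 0.036260.
u_2 = 0.036260 × 0.605 + 0.029 = 0.050937.
u_3 = 0.050937 × 0.605 + 0.029 = 0.059817.

Unemployment rate after three months ≈ 5.98%.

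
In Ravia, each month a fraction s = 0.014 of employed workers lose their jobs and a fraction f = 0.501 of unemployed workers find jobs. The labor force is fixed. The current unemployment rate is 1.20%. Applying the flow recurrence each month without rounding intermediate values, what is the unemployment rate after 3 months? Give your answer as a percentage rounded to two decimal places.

With a fixed labor force, u_{t+1} = u_t + s·(1−u_t) − f·u_t = u_t·(1−s−f) + s.
Here 1−s−f = 0.485 and s = 0.014.
u_1 = 0.012000 × 0.485 + 0.014 = 0.019820.
u_2 = 0.019820 × 0.485 + 0.014 = 0.023613.
u_3 = 0.023613 × 0.485 + 0.014 = 0.025452.

Unemployment rate after three months ≈ 2.55%.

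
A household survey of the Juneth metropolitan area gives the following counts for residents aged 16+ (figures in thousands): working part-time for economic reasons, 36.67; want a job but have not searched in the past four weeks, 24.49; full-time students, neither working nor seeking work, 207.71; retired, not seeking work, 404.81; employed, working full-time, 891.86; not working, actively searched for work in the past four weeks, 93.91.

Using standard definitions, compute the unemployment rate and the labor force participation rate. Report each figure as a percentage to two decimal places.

Employed = 36.67 + 891.86 = 928.53 thousand (anyone who worked, including part-time for economic reasons, counts as employed).
Unemployed = 93.91 thousand.
Labor force = 928.53 + 93.91 = 1,022.44 thousand.
Not in labor force = 24.49 + 207.71 + 404.81 = 637.01 thousand (those not working and not actively searching are outside the labor force — including those who want a job but have given up searching).
Civilian working-age population = 1,022.44 + 637.01 = 1,659.45 thousand.
Unemployment rate = 93.91 / 1,022.44 = 9.18%.
Labor force participation rate = 1,022.44 / 1,659.45 = 61.61%.

Unemployment rate ≈ 9.18%; labor force participation rate ≈ 61.61%.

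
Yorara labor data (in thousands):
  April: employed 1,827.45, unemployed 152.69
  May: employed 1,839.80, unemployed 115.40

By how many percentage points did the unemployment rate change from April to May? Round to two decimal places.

The unemployment rate changed by −1.81 percentage points.

April: labor force = 1,827.45 + 152.69 = 1,980.14; u = 152.69/1,980.14 = 7.71%.
May: labor force = 1,839.80 + 115.40 = 1,955.20; u = 115.40/1,955.20 = 5.90%.
Change = 5.90% − 7.71% = −1.81 pp.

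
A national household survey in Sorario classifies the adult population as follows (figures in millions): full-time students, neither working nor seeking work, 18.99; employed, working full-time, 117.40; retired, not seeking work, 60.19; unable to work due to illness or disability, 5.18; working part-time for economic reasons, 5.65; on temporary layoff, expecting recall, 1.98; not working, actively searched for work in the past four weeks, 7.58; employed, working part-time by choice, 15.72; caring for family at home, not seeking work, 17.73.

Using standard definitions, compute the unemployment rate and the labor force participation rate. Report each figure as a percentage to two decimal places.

Unemployment rate ≈ 6.45%; labor force participation rate ≈ 59.23%.

Employed = 117.40 + 5.65 + 15.72 = 138.77 million (anyone who worked, including part-time for economic reasons, counts as employed).
Unemployed = 1.98 + 7.58 = 9.56 million (jobless and actively searching, or on temporary layoff).
Labor force = 138.77 + 9.56 = 148.33 million.
Not in labor force = 18.99 + 60.19 + 5.18 + 17.73 = 102.09 million (those not working and not actively searching are outside the labor force).
Civilian working-age population = 148.33 + 102.09 = 250.42 million.
Unemployment rate = 9.56 / 148.33 = 6.45%.
Labor force participation rate = 148.33 / 250.42 = 59.23%.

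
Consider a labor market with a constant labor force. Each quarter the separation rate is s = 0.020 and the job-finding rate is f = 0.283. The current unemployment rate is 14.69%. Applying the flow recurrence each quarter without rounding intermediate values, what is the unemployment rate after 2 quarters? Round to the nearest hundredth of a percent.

Unemployment rate after two quarters ≈ 10.53%.

With a fixed labor force, u_{t+1} = u_t + s·(1−u_t) − f·u_t = u_t·(1−s−f) + s.
Here 1−s−f = 0.697 and s = 0.020.
u_1 = 0.146900 × 0.697 + 0.020 = 0.122389.
u_2 = 0.122389 × 0.697 + 0.020 = 0.105305.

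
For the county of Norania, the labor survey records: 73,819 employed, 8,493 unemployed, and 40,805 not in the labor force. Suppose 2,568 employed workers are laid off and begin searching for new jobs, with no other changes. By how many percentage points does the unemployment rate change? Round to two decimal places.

The unemployment rate changes by +3.12 percentage points.

Initially, labor force = 73,819 + 8,493 = 82,312, so u = 8,493/82,312 = 10.32%.
After the change, employed falls and unemployed rises by 2,568; labor force unchanged → E = 71,251, U = 11,061, labor force = 82,312.
New unemployment rate = 11,061 / 82,312 = 13.44%.
Change = 13.44% − 10.32% = +3.12 percentage points.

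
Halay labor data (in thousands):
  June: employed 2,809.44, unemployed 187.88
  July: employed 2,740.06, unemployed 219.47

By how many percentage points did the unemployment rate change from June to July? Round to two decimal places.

June: labor force = 2,809.44 + 187.88 = 2,997.32; u = 187.88/2,997.32 = 6.27%.
July: labor force = 2,740.06 + 219.47 = 2,959.53; u = 219.47/2,959.53 = 7.42%.
Change = 7.42% − 6.27% = +1.15 pp.

The unemployment rate changed by +1.15 percentage points.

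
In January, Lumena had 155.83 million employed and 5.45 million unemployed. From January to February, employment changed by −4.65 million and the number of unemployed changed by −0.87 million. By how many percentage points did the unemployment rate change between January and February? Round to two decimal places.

The unemployment rate changed by −0.44 percentage points.

January: labor force = 155.83 + 5.45 = 161.28; u = 5.45/161.28 = 3.38%.
February: labor force = 151.18 + 4.58 = 155.76; u = 4.58/155.76 = 2.94%.
Change = 2.94% − 3.38% = −0.44 pp.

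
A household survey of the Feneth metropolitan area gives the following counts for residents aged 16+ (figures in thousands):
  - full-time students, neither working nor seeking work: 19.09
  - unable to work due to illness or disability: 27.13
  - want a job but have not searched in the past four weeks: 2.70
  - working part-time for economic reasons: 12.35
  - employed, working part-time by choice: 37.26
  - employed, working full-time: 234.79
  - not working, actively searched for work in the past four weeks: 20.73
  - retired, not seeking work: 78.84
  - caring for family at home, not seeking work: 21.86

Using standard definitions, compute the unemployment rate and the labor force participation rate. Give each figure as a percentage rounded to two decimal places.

Unemployment rate ≈ 6.79%; labor force participation rate ≈ 67.10%.

Employed = 12.35 + 37.26 + 234.79 = 284.40 thousand (anyone who worked, including part-time for economic reasons, counts as employed).
Unemployed = 20.73 thousand.
Labor force = 284.40 + 20.73 = 305.13 thousand.
Not in labor force = 19.09 + 27.13 + 2.70 + 78.84 + 21.86 = 149.62 thousand (those not working and not actively searching are outside the labor force — including those who want a job but have given up searching).
Civilian working-age population = 305.13 + 149.62 = 454.75 thousand.
Unemployment rate = 20.73 / 305.13 = 6.79%.
Labor force participation rate = 305.13 / 454.75 = 67.10%.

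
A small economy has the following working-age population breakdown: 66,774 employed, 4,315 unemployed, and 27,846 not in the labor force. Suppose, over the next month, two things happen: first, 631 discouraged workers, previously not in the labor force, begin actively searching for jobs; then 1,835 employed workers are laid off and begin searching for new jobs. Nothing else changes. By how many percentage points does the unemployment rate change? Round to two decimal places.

Initially, labor force = 66,774 + 4,315 = 71,089, so u = 4,315/71,089 = 6.07%.
After the first change, unemployed and labor force both rise by 631 → E = 66,774, U = 4,946, labor force = 71,720.
After the second change, employed falls and unemployed rises by 1,835; labor force unchanged → E = 64,939, U = 6,781, labor force = 71,720.
New unemployment rate = 6,781 / 71,720 = 9.45%.
Change = 9.45% − 6.07% = +3.38 percentage points.

The unemployment rate changes by +3.38 percentage points.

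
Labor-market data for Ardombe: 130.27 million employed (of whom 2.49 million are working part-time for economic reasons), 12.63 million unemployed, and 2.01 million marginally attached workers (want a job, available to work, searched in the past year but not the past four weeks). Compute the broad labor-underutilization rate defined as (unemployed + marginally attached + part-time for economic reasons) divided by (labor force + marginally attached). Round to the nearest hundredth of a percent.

Labor force = 130.27 + 12.63 = 142.90 million.
Numerator = 12.63 + 2.01 + 2.49 = 17.13 million.
Denominator = 142.90 + 2.01 = 144.91 million.
Broad rate = 17.13 / 144.91 = 11.82%.

Broad underutilization rate ≈ 11.82%.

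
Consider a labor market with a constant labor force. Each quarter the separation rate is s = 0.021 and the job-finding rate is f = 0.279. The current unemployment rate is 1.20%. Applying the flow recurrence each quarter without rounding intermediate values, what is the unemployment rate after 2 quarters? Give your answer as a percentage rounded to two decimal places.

Unemployment rate after two quarters ≈ 4.16%.

With a fixed labor force, u_{t+1} = u_t + s·(1−u_t) − f·u_t = u_t·(1−s−f) + s.
Here 1−s−f = 0.700 and s = 0.021.
u_1 = 0.012000 × 0.700 + 0.021 = 0.029400.
u_2 = 0.029400 × 0.700 + 0.021 = 0.041580.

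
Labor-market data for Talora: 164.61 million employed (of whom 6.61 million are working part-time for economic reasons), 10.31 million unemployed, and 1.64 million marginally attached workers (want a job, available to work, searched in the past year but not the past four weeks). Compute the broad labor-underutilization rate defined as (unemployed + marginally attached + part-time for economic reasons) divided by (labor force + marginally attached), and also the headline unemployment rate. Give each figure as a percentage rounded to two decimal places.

Broad underutilization rate ≈ 10.51%; headline unemployment rate ≈ 5.89%.

Labor force = 164.61 + 10.31 = 174.92 million.
Numerator = 10.31 + 1.64 + 6.61 = 18.56 million.
Denominator = 174.92 + 1.64 = 176.56 million.
Broad rate = 18.56 / 176.56 = 10.51%.
Headline unemployment rate = 10.31 / 174.92 = 5.89%.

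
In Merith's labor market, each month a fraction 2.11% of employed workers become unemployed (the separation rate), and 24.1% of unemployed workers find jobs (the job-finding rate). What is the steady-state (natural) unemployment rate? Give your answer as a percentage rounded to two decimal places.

At steady state the flows balance: s·E = f·U, so U/(E+U) = s/(s+f).
u* = 2.11 / (2.11 + 24.1) = 2.11 / 26.21 = 8.05%.

Steady-state unemployment rate ≈ 8.05%.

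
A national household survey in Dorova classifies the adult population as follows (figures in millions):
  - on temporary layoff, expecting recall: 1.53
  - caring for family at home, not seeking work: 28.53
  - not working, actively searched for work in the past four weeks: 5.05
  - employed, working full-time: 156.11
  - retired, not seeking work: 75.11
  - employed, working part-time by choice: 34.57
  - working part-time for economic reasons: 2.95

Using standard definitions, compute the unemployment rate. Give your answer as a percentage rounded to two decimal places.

Employed = 156.11 + 34.57 + 2.95 = 193.63 million (anyone who worked, including part-time for economic reasons, counts as employed).
Unemployed = 1.53 + 5.05 = 6.58 million (jobless and actively searching, or on temporary layoff).
Labor force = 193.63 + 6.58 = 200.21 million.
Unemployment rate = 6.58 / 200.21 = 3.29%.

Unemployment rate ≈ 3.29%.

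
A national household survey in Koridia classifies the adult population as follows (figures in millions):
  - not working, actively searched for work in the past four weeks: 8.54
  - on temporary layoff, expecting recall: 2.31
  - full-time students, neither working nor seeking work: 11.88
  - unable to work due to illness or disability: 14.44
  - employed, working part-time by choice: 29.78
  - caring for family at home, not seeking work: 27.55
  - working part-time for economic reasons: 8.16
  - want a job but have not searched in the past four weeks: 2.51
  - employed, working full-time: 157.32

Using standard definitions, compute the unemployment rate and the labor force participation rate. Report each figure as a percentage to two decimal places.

Unemployment rate ≈ 5.26%; labor force participation rate ≈ 78.52%.

Employed = 29.78 + 8.16 + 157.32 = 195.26 million (anyone who worked, including part-time for economic reasons, counts as employed).
Unemployed = 8.54 + 2.31 = 10.85 million (jobless and actively searching, or on temporary layoff).
Labor force = 195.26 + 10.85 = 206.11 million.
Not in labor force = 11.88 + 14.44 + 27.55 + 2.51 = 56.38 million (those not working and not actively searching are outside the labor force — including those who want a job but have given up searching).
Civilian working-age population = 206.11 + 56.38 = 262.49 million.
Unemployment rate = 10.85 / 206.11 = 5.26%.
Labor force participation rate = 206.11 / 262.49 = 78.52%.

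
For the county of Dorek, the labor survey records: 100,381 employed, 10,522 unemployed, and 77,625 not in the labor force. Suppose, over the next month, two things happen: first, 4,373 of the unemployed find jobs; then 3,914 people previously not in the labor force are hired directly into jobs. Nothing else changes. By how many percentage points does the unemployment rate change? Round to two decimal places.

The unemployment rate changes by −4.13 percentage points.

Initially, labor force = 100,381 + 10,522 = 110,903, so u = 10,522/110,903 = 9.49%.
After the first change, unemployed falls and employed rises by 4,373; labor force unchanged → E = 104,754, U = 6,149, labor force = 110,903.
After the second change, employed and labor force both rise by 3,914; unemployed unchanged → E = 108,668, U = 6,149, labor force = 114,817.
New unemployment rate = 6,149 / 114,817 = 5.36%.
Change = 5.36% − 9.49% = −4.13 percentage points.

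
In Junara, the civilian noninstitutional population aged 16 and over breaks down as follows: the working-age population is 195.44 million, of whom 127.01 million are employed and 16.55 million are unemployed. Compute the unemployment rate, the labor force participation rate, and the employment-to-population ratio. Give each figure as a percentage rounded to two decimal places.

Labor force = employed + unemployed = 127.01 + 16.55 = 143.56 million.
Unemployment rate = 16.55 / 143.56 = 11.53%.
Labor force participation rate = 143.56 / 195.44 = 73.45%.
Employment-population ratio = 127.01 / 195.44 = 64.99%.

Unemployment rate ≈ 11.53%; labor force participation rate ≈ 73.45%; employment-population ratio ≈ 64.99%.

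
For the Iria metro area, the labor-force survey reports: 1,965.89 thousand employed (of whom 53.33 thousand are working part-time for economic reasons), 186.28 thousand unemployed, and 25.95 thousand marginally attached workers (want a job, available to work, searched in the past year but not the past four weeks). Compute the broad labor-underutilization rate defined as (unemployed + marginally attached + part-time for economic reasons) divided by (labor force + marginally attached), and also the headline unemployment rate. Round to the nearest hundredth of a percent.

Broad underutilization rate ≈ 12.19%; headline unemployment rate ≈ 8.66%.

Labor force = 1,965.89 + 186.28 = 2,152.17 thousand.
Numerator = 186.28 + 25.95 + 53.33 = 265.56 thousand.
Denominator = 2,152.17 + 25.95 = 2,178.12 thousand.
Broad rate = 265.56 / 2,178.12 = 12.19%.
Headline unemployment rate = 186.28 / 2,152.17 = 8.66%.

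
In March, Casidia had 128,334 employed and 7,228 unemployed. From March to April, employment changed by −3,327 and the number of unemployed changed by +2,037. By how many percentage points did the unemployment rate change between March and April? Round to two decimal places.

March: labor force = 128,334 + 7,228 = 135,562; u = 7,228/135,562 = 5.33%.
April: labor force = 125,007 + 9,265 = 134,272; u = 9,265/134,272 = 6.90%.
Change = 6.90% − 5.33% = +1.57 pp.

The unemployment rate changed by +1.57 percentage points.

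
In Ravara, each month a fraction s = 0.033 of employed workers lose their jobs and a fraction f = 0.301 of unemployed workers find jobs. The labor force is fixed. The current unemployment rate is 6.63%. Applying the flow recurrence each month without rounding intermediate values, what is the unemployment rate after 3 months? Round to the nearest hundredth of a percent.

With a fixed labor force, u_{t+1} = u_t + s·(1−u_t) − f·u_t = u_t·(1−s−f) + s.
Here 1−s−f = 0.666 and s = 0.033.
u_1 = 0.066300 × 0.666 + 0.033 = 0.077156.
u_2 = 0.077156 × 0.666 + 0.033 = 0.084386.
u_3 = 0.084386 × 0.666 + 0.033 = 0.089201.

Unemployment rate after three months ≈ 8.92%.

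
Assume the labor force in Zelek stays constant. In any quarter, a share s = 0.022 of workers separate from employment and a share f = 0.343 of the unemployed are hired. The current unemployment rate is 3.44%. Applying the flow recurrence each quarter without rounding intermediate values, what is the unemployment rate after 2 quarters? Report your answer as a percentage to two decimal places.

Unemployment rate after two quarters ≈ 4.98%.

With a fixed labor force, u_{t+1} = u_t + s·(1−u_t) − f·u_t = u_t·(1−s−f) + s.
Here 1−s−f = 0.635 and s = 0.022.
u_1 = 0.034400 × 0.635 + 0.022 = 0.043844.
u_2 = 0.043844 × 0.635 + 0.022 = 0.049841.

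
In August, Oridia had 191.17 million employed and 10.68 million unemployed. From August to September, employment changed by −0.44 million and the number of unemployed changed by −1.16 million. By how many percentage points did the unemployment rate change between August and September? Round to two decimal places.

August: labor force = 191.17 + 10.68 = 201.85; u = 10.68/201.85 = 5.29%.
September: labor force = 190.73 + 9.52 = 200.25; u = 9.52/200.25 = 4.75%.
Change = 4.75% − 5.29% = −0.54 pp.

The unemployment rate changed by −0.54 percentage points.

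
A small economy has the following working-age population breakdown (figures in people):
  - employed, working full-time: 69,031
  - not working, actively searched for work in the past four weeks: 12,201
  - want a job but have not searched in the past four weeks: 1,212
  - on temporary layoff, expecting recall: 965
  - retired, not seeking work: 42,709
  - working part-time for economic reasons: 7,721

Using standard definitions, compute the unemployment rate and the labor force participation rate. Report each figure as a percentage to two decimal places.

Employed = 69,031 + 7,721 = 76,752 (anyone who worked, including part-time for economic reasons, counts as employed).
Unemployed = 12,201 + 965 = 13,166 (jobless and actively searching, or on temporary layoff).
Labor force = 76,752 + 13,166 = 89,918.
Not in labor force = 1,212 + 42,709 = 43,921 (those not working and not actively searching are outside the labor force — including those who want a job but have given up searching).
Civilian working-age population = 89,918 + 43,921 = 133,839.
Unemployment rate = 13,166 / 89,918 = 14.64%.
Labor force participation rate = 89,918 / 133,839 = 67.18%.

Unemployment rate ≈ 14.64%; labor force participation rate ≈ 67.18%.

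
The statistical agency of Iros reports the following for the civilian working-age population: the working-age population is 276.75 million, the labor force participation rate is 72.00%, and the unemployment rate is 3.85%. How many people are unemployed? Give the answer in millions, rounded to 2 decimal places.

Labor force = 0.7200 × 276.75 = 199.26 million.
Unemployed = 0.0385 × 199.26 ≈ 7.67 million.

About 7.67 million are unemployed.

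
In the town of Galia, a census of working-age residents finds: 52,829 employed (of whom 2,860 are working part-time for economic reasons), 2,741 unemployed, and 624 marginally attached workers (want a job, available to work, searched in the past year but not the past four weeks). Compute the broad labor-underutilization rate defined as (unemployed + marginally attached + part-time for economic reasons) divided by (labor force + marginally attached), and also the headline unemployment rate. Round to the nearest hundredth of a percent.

Labor force = 52,829 + 2,741 = 55,570.
Numerator = 2,741 + 624 + 2,860 = 6,225.
Denominator = 55,570 + 624 = 56,194.
Broad rate = 6,225 / 56,194 = 11.08%.
Headline unemployment rate = 2,741 / 55,570 = 4.93%.

Broad underutilization rate ≈ 11.08%; headline unemployment rate ≈ 4.93%.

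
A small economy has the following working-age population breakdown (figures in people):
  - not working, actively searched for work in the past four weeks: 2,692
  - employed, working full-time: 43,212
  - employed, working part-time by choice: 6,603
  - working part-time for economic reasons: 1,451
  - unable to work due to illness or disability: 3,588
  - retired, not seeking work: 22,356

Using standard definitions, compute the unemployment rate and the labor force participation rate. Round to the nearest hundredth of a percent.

Unemployment rate ≈ 4.99%; labor force participation rate ≈ 67.53%.

Employed = 43,212 + 6,603 + 1,451 = 51,266 (anyone who worked, including part-time for economic reasons, counts as employed).
Unemployed = 2,692.
Labor force = 51,266 + 2,692 = 53,958.
Not in labor force = 3,588 + 22,356 = 25,944 (those not working and not actively searching are outside the labor force).
Civilian working-age population = 53,958 + 25,944 = 79,902.
Unemployment rate = 2,692 / 53,958 = 4.99%.
Labor force participation rate = 53,958 / 79,902 = 67.53%.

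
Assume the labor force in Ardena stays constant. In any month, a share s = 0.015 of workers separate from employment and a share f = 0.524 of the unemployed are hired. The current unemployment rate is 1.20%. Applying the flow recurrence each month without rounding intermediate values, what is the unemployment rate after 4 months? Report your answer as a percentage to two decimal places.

With a fixed labor force, u_{t+1} = u_t + s·(1−u_t) − f·u_t = u_t·(1−s−f) + s.
Here 1−s−f = 0.461 and s = 0.015.
u_1 = 0.012000 × 0.461 + 0.015 = 0.020532.
u_2 = 0.020532 × 0.461 + 0.015 = 0.024465.
u_3 = 0.024465 × 0.461 + 0.015 = 0.026278.
u_4 = 0.026278 × 0.461 + 0.015 = 0.027114.

Unemployment rate after four months ≈ 2.71%.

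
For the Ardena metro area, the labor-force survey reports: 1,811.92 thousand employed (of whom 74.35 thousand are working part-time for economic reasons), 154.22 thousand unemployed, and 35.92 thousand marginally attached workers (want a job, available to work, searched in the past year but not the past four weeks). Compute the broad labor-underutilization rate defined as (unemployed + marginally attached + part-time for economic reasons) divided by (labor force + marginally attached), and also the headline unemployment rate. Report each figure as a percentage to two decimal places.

Broad underutilization rate ≈ 13.21%; headline unemployment rate ≈ 7.84%.

Labor force = 1,811.92 + 154.22 = 1,966.14 thousand.
Numerator = 154.22 + 35.92 + 74.35 = 264.49 thousand.
Denominator = 1,966.14 + 35.92 = 2,002.06 thousand.
Broad rate = 264.49 / 2,002.06 = 13.21%.
Headline unemployment rate = 154.22 / 1,966.14 = 7.84%.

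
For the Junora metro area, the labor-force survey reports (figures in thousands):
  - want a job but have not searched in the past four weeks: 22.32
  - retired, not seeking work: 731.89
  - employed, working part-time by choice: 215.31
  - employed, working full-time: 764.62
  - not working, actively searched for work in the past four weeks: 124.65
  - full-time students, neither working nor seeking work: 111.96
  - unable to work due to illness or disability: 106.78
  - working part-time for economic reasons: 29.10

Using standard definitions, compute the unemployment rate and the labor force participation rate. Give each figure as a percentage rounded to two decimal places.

Unemployment rate ≈ 11.00%; labor force participation rate ≈ 53.81%.

Employed = 215.31 + 764.62 + 29.10 = 1,009.03 thousand (anyone who worked, including part-time for economic reasons, counts as employed).
Unemployed = 124.65 thousand.
Labor force = 1,009.03 + 124.65 = 1,133.68 thousand.
Not in labor force = 22.32 + 731.89 + 111.96 + 106.78 = 972.95 thousand (those not working and not actively searching are outside the labor force — including those who want a job but have given up searching).
Civilian working-age population = 1,133.68 + 972.95 = 2,106.63 thousand.
Unemployment rate = 124.65 / 1,133.68 = 11.00%.
Labor force participation rate = 1,133.68 / 2,106.63 = 53.81%.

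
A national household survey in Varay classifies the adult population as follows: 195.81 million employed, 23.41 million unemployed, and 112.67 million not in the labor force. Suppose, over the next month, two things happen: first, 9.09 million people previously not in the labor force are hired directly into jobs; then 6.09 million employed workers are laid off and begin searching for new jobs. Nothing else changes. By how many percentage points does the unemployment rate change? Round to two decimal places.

The unemployment rate changes by +2.24 percentage points.

Initially, labor force = 195.81 + 23.41 = 219.22 million, so u = 23.41/219.22 = 10.68%.
After the first change, employed and labor force both rise by 9.09; unemployed unchanged → E = 204.90, U = 23.41, labor force = 228.31 million.
After the second change, employed falls and unemployed rises by 6.09; labor force unchanged → E = 198.81, U = 29.50, labor force = 228.31 million.
New unemployment rate = 29.50 / 228.31 = 12.92%.
Change = 12.92% − 10.68% = +2.24 percentage points.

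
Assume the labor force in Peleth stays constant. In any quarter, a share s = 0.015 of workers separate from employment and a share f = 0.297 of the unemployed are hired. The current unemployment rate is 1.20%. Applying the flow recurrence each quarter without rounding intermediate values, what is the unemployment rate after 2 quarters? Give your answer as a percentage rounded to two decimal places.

With a fixed labor force, u_{t+1} = u_t + s·(1−u_t) − f·u_t = u_t·(1−s−f) + s.
Here 1−s−f = 0.688 and s = 0.015.
u_1 = 0.012000 × 0.688 + 0.015 = 0.023256.
u_2 = 0.023256 × 0.688 + 0.015 = 0.031000.

Unemployment rate after two quarters ≈ 3.10%.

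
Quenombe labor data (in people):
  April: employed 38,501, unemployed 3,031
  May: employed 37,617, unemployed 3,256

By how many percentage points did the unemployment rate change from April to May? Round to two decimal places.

April: labor force = 38,501 + 3,031 = 41,532; u = 3,031/41,532 = 7.30%.
May: labor force = 37,617 + 3,256 = 40,873; u = 3,256/40,873 = 7.97%.
Change = 7.97% − 7.30% = +0.67 pp.

The unemployment rate changed by +0.67 percentage points.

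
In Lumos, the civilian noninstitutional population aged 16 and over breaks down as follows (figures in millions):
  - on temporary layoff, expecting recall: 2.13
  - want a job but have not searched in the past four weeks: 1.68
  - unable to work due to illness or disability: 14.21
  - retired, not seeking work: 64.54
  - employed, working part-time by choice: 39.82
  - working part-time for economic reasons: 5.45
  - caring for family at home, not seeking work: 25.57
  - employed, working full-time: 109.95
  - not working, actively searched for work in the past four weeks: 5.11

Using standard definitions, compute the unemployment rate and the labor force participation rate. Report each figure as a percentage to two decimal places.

Unemployment rate ≈ 4.46%; labor force participation rate ≈ 60.52%.

Employed = 39.82 + 5.45 + 109.95 = 155.22 million (anyone who worked, including part-time for economic reasons, counts as employed).
Unemployed = 2.13 + 5.11 = 7.24 million (jobless and actively searching, or on temporary layoff).
Labor force = 155.22 + 7.24 = 162.46 million.
Not in labor force = 1.68 + 14.21 + 64.54 + 25.57 = 106.00 million (those not working and not actively searching are outside the labor force — including those who want a job but have given up searching).
Civilian working-age population = 162.46 + 106.00 = 268.46 million.
Unemployment rate = 7.24 / 162.46 = 4.46%.
Labor force participation rate = 162.46 / 268.46 = 60.52%.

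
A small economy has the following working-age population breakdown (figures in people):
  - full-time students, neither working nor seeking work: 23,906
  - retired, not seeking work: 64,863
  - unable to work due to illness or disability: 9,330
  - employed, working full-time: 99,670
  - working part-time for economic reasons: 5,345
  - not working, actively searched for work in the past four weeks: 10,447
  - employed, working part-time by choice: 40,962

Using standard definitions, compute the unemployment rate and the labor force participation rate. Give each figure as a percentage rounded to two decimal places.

Employed = 99,670 + 5,345 + 40,962 = 145,977 (anyone who worked, including part-time for economic reasons, counts as employed).
Unemployed = 10,447.
Labor force = 145,977 + 10,447 = 156,424.
Not in labor force = 23,906 + 64,863 + 9,330 = 98,099 (those not working and not actively searching are outside the labor force).
Civilian working-age population = 156,424 + 98,099 = 254,523.
Unemployment rate = 10,447 / 156,424 = 6.68%.
Labor force participation rate = 156,424 / 254,523 = 61.46%.

Unemployment rate ≈ 6.68%; labor force participation rate ≈ 61.46%.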